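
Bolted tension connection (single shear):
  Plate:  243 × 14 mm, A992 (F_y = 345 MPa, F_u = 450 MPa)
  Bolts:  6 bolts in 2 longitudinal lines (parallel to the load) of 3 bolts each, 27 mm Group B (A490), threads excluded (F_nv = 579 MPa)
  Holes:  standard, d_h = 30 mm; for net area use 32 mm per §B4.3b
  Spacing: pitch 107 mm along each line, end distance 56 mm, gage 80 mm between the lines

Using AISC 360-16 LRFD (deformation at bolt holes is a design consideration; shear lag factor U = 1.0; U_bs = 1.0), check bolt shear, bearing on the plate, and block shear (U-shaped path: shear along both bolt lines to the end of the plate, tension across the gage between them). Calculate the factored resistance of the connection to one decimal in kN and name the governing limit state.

1304.1 kN (block shear governs)

Bolt shear: A_b = π(27)²/4 = 572.56 mm². φR_n = 0.75 × 579 × 572.56 × 6 × 1 = 1491.8 kN.
Bearing (14 mm plate, F_u = 450 MPa): end bolts L_c = 56 − 30/2 = 41, R_n = min(1.2×41×14×450, 2.4×27×14×450) = 309.96 kN/bolt; interior L_c = 107 − 30 = 77, R_n = 408.24 kN/bolt. φR_n = 0.75 × (2×309.96 + 4×408.24) = 1689.7 kN.
Block shear: shear path 2×[56+2×107] = 2×270 mm, A_gv = 7560, A_nv = 2×(270 − 2.5×32)×14 = 5320 mm²; tension across gage: (80 − 1×32)×14 = 672 mm². R_n = min(0.6×450×5320, 0.6×345×7560) + 1.0×450×672 = min(1436.4, 1564.9) + 302.4 = 1738.8 kN. φR_n = 0.75 × 1738.8 = 1304.1 kN.
Governing: min(1491.8, 1689.7, 1304.1) = 1304.1 kN → block shear.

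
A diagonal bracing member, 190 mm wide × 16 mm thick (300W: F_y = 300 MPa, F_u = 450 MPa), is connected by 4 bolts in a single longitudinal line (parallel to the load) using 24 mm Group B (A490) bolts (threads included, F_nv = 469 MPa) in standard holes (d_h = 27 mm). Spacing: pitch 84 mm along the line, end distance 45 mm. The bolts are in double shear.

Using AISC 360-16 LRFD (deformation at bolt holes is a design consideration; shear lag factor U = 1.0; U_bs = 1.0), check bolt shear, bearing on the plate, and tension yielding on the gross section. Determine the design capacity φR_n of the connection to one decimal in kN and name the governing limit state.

820.8 kN (gross-section yield governs)

Bolt shear: A_b = π(24)²/4 = 452.39 mm². φR_n = 0.75 × 469 × 452.39 × 4 × 2 = 1273.0 kN.
Bearing (16 mm plate, F_u = 450 MPa): end bolts L_c = 45 − 27/2 = 31.5, R_n = min(1.2×31.5×16×450, 2.4×24×16×450) = 272.16 kN/bolt; interior L_c = 84 − 27 = 57, R_n = 414.72 kN/bolt. φR_n = 0.75 × (1×272.16 + 3×414.72) = 1137.2 kN.
Tension yield (gross): A_g = 190×16 = 3040 mm². φR_n = 0.90 × 300 × 3040 = 820.8 kN.
Governing: min(1273.0, 1137.2, 820.8) = 820.8 kN → gross-section yield.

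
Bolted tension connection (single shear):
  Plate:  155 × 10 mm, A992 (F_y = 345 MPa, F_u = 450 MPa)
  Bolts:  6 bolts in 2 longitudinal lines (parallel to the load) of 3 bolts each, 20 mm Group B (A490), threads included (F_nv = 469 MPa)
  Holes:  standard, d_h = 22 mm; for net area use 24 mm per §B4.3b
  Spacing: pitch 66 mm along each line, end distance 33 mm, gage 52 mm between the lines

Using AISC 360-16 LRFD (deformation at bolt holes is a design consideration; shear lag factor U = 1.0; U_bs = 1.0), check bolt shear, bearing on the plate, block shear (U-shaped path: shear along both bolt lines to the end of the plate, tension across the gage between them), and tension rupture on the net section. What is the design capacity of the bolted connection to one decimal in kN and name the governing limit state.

Bolt shear: A_b = π(20)²/4 = 314.16 mm². φR_n = 0.75 × 469 × 314.16 × 6 × 1 = 663.0 kN.
Bearing (10 mm plate, F_u = 450 MPa): end bolts L_c = 33 − 22/2 = 22, R_n = min(1.2×22×10×450, 2.4×20×10×450) = 118.8 kN/bolt; interior L_c = 66 − 22 = 44, R_n = 216 kN/bolt. φR_n = 0.75 × (2×118.8 + 4×216) = 826.2 kN.
Block shear: shear path 2×[33+2×66] = 2×165 mm, A_gv = 3300, A_nv = 2×(165 − 2.5×24)×10 = 2100 mm²; tension across gage: (52 − 1×24)×10 = 280 mm². R_n = min(0.6×450×2100, 0.6×345×3300) + 1.0×450×280 = min(567, 683.1) + 126 = 693 kN. φR_n = 0.75 × 693 = 519.8 kN.
Tension rupture (net): A_n = (155 − 2×24)×10 = 1070 mm² (U = 1.0, A_e = A_n). φR_n = 0.75 × 450 × 1070 = 361.1 kN.
Governing: min(663.0, 826.2, 519.8, 361.1) = 361.1 kN → net-section rupture.

361.1 kN (net-section rupture governs)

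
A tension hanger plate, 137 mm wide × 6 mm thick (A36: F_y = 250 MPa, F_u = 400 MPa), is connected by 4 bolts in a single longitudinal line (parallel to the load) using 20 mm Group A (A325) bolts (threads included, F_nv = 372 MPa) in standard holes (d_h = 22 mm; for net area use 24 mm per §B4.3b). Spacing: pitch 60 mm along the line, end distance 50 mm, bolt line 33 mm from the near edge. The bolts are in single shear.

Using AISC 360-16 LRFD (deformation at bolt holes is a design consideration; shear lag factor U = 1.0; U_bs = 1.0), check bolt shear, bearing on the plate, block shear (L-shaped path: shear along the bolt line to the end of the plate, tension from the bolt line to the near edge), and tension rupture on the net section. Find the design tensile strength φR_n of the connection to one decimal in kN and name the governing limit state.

Bolt shear: A_b = π(20)²/4 = 314.16 mm². φR_n = 0.75 × 372 × 314.16 × 4 × 1 = 350.6 kN.
Bearing (6 mm plate, F_u = 400 MPa): end bolts L_c = 50 − 22/2 = 39, R_n = min(1.2×39×6×400, 2.4×20×6×400) = 112.32 kN/bolt; interior L_c = 60 − 22 = 38, R_n = 109.44 kN/bolt. φR_n = 0.75 × (1×112.32 + 3×109.44) = 330.5 kN.
Block shear: shear path 1×[50+3×60] = 1×230 mm, A_gv = 1380, A_nv = 1×(230 − 3.5×24)×6 = 876 mm²; tension to near edge: (33 − 0.5×24)×6 = 126 mm². R_n = min(0.6×400×876, 0.6×250×1380) + 1.0×400×126 = min(210.24, 207) + 50.4 = 257.4 kN. φR_n = 0.75 × 257.4 = 193.1 kN.
Tension rupture (net): A_n = (137 − 1×24)×6 = 678 mm² (U = 1.0, A_e = A_n). φR_n = 0.75 × 400 × 678 = 203.4 kN.
Governing: min(350.6, 330.5, 193.1, 203.4) = 193.1 kN → block shear.

193.1 kN (block shear governs)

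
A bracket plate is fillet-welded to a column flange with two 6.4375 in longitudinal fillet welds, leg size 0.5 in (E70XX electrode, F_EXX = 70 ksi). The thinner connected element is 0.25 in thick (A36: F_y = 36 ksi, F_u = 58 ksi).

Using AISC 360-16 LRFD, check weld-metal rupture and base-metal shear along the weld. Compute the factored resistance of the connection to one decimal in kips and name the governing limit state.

Weld metal: throat = 0.707×0.5 = 0.3535 in, L = 2×6.4375 = 12.875 in. φR_n = 0.75 × 0.6 × 70 × 0.3535 × 12.875 = 143.4 kips.
Base metal shear (0.25 in plate): yield φR_n = 1.0×0.6×36×0.25×12.875 = 69.5 kips; rupture φR_n = 0.75×0.6×58×0.25×12.875 = 84.0 kips; take 69.5 kips (yield).
Governing: min(143.4, 69.5) = 69.5 kips → base-metal shear.

69.5 kips (base-metal shear governs)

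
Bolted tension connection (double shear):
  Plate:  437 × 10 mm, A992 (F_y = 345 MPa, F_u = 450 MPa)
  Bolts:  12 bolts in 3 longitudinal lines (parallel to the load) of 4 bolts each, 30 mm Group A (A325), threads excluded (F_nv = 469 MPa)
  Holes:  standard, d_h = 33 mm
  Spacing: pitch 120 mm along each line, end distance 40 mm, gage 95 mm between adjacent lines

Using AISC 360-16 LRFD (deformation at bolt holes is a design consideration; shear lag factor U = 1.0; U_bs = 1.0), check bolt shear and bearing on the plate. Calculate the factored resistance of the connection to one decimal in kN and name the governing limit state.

Bolt shear: A_b = π(30)²/4 = 706.86 mm². φR_n = 0.75 × 469 × 706.86 × 12 × 2 = 5967.3 kN.
Bearing (10 mm plate, F_u = 450 MPa): end bolts L_c = 40 − 33/2 = 23.5, R_n = min(1.2×23.5×10×450, 2.4×30×10×450) = 126.9 kN/bolt; interior L_c = 120 − 33 = 87, R_n = 324 kN/bolt. φR_n = 0.75 × (3×126.9 + 9×324) = 2472.5 kN.
Governing: min(5967.3, 2472.5) = 2472.5 kN → bearing.

2472.5 kN (bearing governs)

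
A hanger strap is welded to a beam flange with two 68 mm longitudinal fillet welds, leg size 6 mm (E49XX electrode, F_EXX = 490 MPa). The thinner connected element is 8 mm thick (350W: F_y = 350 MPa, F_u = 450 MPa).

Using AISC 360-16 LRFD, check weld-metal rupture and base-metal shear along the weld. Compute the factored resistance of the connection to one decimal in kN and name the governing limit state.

127.2 kN (weld metal governs)

Weld metal: throat = 0.707×6 = 4.242 mm, L = 2×68 = 136 mm. φR_n = 0.75 × 0.6 × 490 × 4.242 × 136 = 127.2 kN.
Base metal shear (8 mm plate): yield φR_n = 1.0×0.6×350×8×136 = 228.5 kN; rupture φR_n = 0.75×0.6×450×8×136 = 220.3 kN; take 220.3 kN (rupture).
Governing: min(127.2, 220.3) = 127.2 kN → weld metal.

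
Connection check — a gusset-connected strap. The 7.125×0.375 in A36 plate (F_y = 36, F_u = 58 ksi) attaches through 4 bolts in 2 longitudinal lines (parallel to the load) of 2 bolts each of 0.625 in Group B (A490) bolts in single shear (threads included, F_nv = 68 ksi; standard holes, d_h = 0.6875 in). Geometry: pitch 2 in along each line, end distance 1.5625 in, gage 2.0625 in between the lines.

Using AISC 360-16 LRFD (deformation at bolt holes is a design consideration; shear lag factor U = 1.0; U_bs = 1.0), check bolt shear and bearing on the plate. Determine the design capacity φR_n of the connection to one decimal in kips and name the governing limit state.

62.6 kips (bolt shear governs)

Bolt shear: A_b = π(0.625)²/4 = 0.3068 in². φR_n = 0.75 × 68 × 0.3068 × 4 × 1 = 62.6 kips.
Bearing (0.375 in plate, F_u = 58 ksi): end bolts L_c = 1.5625 − 0.6875/2 = 1.21875, R_n = min(1.2×1.21875×0.375×58, 2.4×0.625×0.375×58) = 31.809 kips/bolt; interior L_c = 2 − 0.6875 = 1.3125, R_n = 32.625 kips/bolt. φR_n = 0.75 × (2×31.809 + 2×32.625) = 96.7 kips.
Governing: min(62.6, 96.7) = 62.6 kips → bolt shear.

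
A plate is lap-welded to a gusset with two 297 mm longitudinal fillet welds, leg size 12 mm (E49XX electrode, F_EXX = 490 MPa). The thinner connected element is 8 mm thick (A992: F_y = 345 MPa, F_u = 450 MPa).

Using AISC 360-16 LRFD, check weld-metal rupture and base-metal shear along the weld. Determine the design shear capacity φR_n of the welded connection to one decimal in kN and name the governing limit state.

Weld metal: throat = 0.707×12 = 8.484 mm, L = 2×297 = 594 mm. φR_n = 0.75 × 0.6 × 490 × 8.484 × 594 = 1111.2 kN.
Base metal shear (8 mm plate): yield φR_n = 1.0×0.6×345×8×594 = 983.7 kN; rupture φR_n = 0.75×0.6×450×8×594 = 962.3 kN; take 962.3 kN (rupture).
Governing: min(1111.2, 962.3) = 962.3 kN → base-metal shear.

962.3 kN (base-metal shear governs)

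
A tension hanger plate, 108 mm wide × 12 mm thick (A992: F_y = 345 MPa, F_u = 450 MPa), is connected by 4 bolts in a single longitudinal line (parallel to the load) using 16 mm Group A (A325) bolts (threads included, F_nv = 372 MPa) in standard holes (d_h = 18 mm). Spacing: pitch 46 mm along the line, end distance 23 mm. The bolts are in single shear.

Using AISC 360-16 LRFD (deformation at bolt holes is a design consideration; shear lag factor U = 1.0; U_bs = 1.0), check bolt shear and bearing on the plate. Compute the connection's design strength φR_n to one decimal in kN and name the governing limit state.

224.4 kN (bolt shear governs)

Bolt shear: A_b = π(16)²/4 = 201.06 mm². φR_n = 0.75 × 372 × 201.06 × 4 × 1 = 224.4 kN.
Bearing (12 mm plate, F_u = 450 MPa): end bolts L_c = 23 − 18/2 = 14, R_n = min(1.2×14×12×450, 2.4×16×12×450) = 90.72 kN/bolt; interior L_c = 46 − 18 = 28, R_n = 181.44 kN/bolt. φR_n = 0.75 × (1×90.72 + 3×181.44) = 476.3 kN.
Governing: min(224.4, 476.3) = 224.4 kN → bolt shear.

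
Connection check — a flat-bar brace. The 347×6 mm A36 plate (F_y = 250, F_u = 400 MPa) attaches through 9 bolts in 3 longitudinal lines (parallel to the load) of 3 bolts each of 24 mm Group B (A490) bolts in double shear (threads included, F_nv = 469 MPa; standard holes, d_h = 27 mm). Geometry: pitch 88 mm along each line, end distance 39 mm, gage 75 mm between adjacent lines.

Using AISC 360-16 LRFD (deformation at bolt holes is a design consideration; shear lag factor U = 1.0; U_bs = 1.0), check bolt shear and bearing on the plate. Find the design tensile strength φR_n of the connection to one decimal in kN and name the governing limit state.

787.3 kN (bearing governs)

Bolt shear: A_b = π(24)²/4 = 452.39 mm². φR_n = 0.75 × 469 × 452.39 × 9 × 2 = 2864.3 kN.
Bearing (6 mm plate, F_u = 400 MPa): end bolts L_c = 39 − 27/2 = 25.5, R_n = min(1.2×25.5×6×400, 2.4×24×6×400) = 73.44 kN/bolt; interior L_c = 88 − 27 = 61, R_n = 138.24 kN/bolt. φR_n = 0.75 × (3×73.44 + 6×138.24) = 787.3 kN.
Governing: min(2864.3, 787.3) = 787.3 kN → bearing.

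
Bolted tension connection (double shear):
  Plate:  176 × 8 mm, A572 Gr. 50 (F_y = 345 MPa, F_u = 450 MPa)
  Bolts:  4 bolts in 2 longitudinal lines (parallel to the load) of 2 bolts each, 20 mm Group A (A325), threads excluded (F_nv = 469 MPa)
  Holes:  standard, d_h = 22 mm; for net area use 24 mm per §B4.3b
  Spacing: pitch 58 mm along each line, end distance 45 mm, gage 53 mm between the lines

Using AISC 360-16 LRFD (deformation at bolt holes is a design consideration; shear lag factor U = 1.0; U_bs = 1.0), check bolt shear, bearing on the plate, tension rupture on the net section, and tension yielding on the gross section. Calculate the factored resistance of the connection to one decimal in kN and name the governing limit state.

345.6 kN (net-section rupture governs)

Bolt shear: A_b = π(20)²/4 = 314.16 mm². φR_n = 0.75 × 469 × 314.16 × 4 × 2 = 884.0 kN.
Bearing (8 mm plate, F_u = 450 MPa): end bolts L_c = 45 − 22/2 = 34, R_n = min(1.2×34×8×450, 2.4×20×8×450) = 146.88 kN/bolt; interior L_c = 58 − 22 = 36, R_n = 155.52 kN/bolt. φR_n = 0.75 × (2×146.88 + 2×155.52) = 453.6 kN.
Tension rupture (net): A_n = (176 − 2×24)×8 = 1024 mm² (U = 1.0, A_e = A_n). φR_n = 0.75 × 450 × 1024 = 345.6 kN.
Tension yield (gross): A_g = 176×8 = 1408 mm². φR_n = 0.90 × 345 × 1408 = 437.2 kN.
Governing: min(884.0, 453.6, 345.6, 437.2) = 345.6 kN → net-section rupture.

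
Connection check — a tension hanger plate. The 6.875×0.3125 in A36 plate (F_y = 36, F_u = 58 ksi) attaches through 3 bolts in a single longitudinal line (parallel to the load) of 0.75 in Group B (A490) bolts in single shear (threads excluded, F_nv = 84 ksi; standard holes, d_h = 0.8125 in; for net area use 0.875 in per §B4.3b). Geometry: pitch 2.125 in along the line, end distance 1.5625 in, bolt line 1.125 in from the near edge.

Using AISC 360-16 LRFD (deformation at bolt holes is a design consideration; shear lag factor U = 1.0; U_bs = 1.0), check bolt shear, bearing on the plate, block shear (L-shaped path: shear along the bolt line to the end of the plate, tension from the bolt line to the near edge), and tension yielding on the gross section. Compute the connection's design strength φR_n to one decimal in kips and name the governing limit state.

38.8 kips (block shear governs)

Bolt shear: A_b = π(0.75)²/4 = 0.44179 in². φR_n = 0.75 × 84 × 0.44179 × 3 × 1 = 83.5 kips.
Bearing (0.3125 in plate, F_u = 58 ksi): end bolts L_c = 1.5625 − 0.8125/2 = 1.15625, R_n = min(1.2×1.15625×0.3125×58, 2.4×0.75×0.3125×58) = 25.148 kips/bolt; interior L_c = 2.125 − 0.8125 = 1.3125, R_n = 28.547 kips/bolt. φR_n = 0.75 × (1×25.148 + 2×28.547) = 61.7 kips.
Block shear: shear path 1×[1.5625+2×2.125] = 1×5.8125 in, A_gv = 1.8164, A_nv = 1×(5.8125 − 2.5×0.875)×0.3125 = 1.1328 in²; tension to near edge: (1.125 − 0.5×0.875)×0.3125 = 0.21484 in². R_n = min(0.6×58×1.1328, 0.6×36×1.8164) + 1.0×58×0.21484 = min(39.421, 39.234) + 12.461 = 51.695 kips. φR_n = 0.75 × 51.695 = 38.8 kips.
Tension yield (gross): A_g = 6.875×0.3125 = 2.1484 in². φR_n = 0.90 × 36 × 2.1484 = 69.6 kips.
Governing: min(83.5, 61.7, 38.8, 69.6) = 38.8 kips → block shear.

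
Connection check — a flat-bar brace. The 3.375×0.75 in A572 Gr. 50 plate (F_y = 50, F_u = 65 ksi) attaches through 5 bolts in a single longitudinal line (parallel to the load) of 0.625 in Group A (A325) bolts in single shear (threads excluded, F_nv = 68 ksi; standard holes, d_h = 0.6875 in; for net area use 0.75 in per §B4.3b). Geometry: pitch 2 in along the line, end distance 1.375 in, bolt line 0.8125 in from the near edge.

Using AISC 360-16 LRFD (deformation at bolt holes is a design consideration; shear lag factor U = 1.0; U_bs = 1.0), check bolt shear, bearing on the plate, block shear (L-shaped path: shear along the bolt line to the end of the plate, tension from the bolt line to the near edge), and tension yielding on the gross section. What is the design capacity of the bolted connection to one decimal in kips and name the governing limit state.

Bolt shear: A_b = π(0.625)²/4 = 0.3068 in². φR_n = 0.75 × 68 × 0.3068 × 5 × 1 = 78.2 kips.
Bearing (0.75 in plate, F_u = 65 ksi): end bolts L_c = 1.375 − 0.6875/2 = 1.03125, R_n = min(1.2×1.03125×0.75×65, 2.4×0.625×0.75×65) = 60.328 kips/bolt; interior L_c = 2 − 0.6875 = 1.3125, R_n = 73.125 kips/bolt. φR_n = 0.75 × (1×60.328 + 4×73.125) = 264.6 kips.
Block shear: shear path 1×[1.375+4×2] = 1×9.375 in, A_gv = 7.0313, A_nv = 1×(9.375 − 4.5×0.75)×0.75 = 4.5 in²; tension to near edge: (0.8125 − 0.5×0.75)×0.75 = 0.32813 in². R_n = min(0.6×65×4.5, 0.6×50×7.0313) + 1.0×65×0.32813 = min(175.5, 210.94) + 21.328 = 196.83 kips. φR_n = 0.75 × 196.83 = 147.6 kips.
Tension yield (gross): A_g = 3.375×0.75 = 2.5313 in². φR_n = 0.90 × 50 × 2.5313 = 113.9 kips.
Governing: min(78.2, 264.6, 147.6, 113.9) = 78.2 kips → bolt shear.

78.2 kips (bolt shear governs)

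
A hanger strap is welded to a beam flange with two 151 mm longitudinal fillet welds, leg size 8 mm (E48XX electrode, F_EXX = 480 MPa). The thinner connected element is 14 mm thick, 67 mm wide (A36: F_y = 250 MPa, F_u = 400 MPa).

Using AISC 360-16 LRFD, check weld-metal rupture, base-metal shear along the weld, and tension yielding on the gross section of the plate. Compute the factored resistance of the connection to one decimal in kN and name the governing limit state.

Weld metal: throat = 0.707×8 = 5.656 mm, L = 2×151 = 302 mm. φR_n = 0.75 × 0.6 × 480 × 5.656 × 302 = 369.0 kN.
Base metal shear (14 mm plate): yield φR_n = 1.0×0.6×250×14×302 = 634.2 kN; rupture φR_n = 0.75×0.6×400×14×302 = 761.0 kN; take 634.2 kN (yield).
Tension yield (gross): A_g = 67×14 = 938 mm². φR_n = 0.90 × 250 × 938 = 211.1 kN.
Governing: min(369.0, 634.2, 211.1) = 211.1 kN → gross-section yield.

211.1 kN (gross-section yield governs)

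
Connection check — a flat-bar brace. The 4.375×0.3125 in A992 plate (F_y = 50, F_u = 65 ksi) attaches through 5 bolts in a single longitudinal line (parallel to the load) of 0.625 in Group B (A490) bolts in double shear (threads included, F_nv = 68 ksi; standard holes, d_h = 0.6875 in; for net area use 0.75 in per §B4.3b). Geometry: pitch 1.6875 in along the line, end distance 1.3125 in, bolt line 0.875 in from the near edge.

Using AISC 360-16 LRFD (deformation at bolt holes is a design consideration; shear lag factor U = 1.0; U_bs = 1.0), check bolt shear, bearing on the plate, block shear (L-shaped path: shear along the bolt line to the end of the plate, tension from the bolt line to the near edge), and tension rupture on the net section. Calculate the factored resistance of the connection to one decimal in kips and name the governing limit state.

Bolt shear: A_b = π(0.625)²/4 = 0.3068 in². φR_n = 0.75 × 68 × 0.3068 × 5 × 2 = 156.5 kips.
Bearing (0.3125 in plate, F_u = 65 ksi): end bolts L_c = 1.3125 − 0.6875/2 = 0.96875, R_n = min(1.2×0.96875×0.3125×65, 2.4×0.625×0.3125×65) = 23.613 kips/bolt; interior L_c = 1.6875 − 0.6875 = 1, R_n = 24.375 kips/bolt. φR_n = 0.75 × (1×23.613 + 4×24.375) = 90.8 kips.
Block shear: shear path 1×[1.3125+4×1.6875] = 1×8.0625 in, A_gv = 2.5195, A_nv = 1×(8.0625 − 4.5×0.75)×0.3125 = 1.4648 in²; tension to near edge: (0.875 − 0.5×0.75)×0.3125 = 0.15625 in². R_n = min(0.6×65×1.4648, 0.6×50×2.5195) + 1.0×65×0.15625 = min(57.127, 75.585) + 10.156 = 67.283 kips. φR_n = 0.75 × 67.283 = 50.5 kips.
Tension rupture (net): A_n = (4.375 − 1×0.75)×0.3125 = 1.1328 in² (U = 1.0, A_e = A_n). φR_n = 0.75 × 65 × 1.1328 = 55.2 kips.
Governing: min(156.5, 90.8, 50.5, 55.2) = 50.5 kips → block shear.

50.5 kips (block shear governs)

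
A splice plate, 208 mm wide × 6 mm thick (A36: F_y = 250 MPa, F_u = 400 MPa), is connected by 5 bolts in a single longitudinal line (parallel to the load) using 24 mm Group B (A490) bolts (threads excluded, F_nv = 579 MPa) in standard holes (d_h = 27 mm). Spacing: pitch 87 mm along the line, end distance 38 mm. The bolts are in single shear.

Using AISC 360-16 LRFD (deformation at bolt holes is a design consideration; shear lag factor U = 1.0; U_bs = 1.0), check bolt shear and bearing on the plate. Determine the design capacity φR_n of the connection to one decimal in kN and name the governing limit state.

467.6 kN (bearing governs)

Bolt shear: A_b = π(24)²/4 = 452.39 mm². φR_n = 0.75 × 579 × 452.39 × 5 × 1 = 982.3 kN.
Bearing (6 mm plate, F_u = 400 MPa): end bolts L_c = 38 − 27/2 = 24.5, R_n = min(1.2×24.5×6×400, 2.4×24×6×400) = 70.56 kN/bolt; interior L_c = 87 − 27 = 60, R_n = 138.24 kN/bolt. φR_n = 0.75 × (1×70.56 + 4×138.24) = 467.6 kN.
Governing: min(982.3, 467.6) = 467.6 kN → bearing.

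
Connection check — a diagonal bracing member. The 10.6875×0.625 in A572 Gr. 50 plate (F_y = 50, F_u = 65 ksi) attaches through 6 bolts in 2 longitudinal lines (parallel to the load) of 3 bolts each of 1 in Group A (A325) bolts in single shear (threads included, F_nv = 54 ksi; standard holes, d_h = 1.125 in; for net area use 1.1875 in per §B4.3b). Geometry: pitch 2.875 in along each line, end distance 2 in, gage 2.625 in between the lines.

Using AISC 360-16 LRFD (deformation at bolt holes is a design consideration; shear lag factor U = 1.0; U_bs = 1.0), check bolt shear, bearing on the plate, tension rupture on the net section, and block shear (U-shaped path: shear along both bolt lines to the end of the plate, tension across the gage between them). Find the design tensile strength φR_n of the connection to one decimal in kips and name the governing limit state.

190.9 kips (bolt shear governs)

Bolt shear: A_b = π(1)²/4 = 0.7854 in². φR_n = 0.75 × 54 × 0.7854 × 6 × 1 = 190.9 kips.
Bearing (0.625 in plate, F_u = 65 ksi): end bolts L_c = 2 − 1.125/2 = 1.4375, R_n = min(1.2×1.4375×0.625×65, 2.4×1×0.625×65) = 70.078 kips/bolt; interior L_c = 2.875 − 1.125 = 1.75, R_n = 85.313 kips/bolt. φR_n = 0.75 × (2×70.078 + 4×85.313) = 361.1 kips.
Tension rupture (net): A_n = (10.6875 − 2×1.1875)×0.625 = 5.1953 in² (U = 1.0, A_e = A_n). φR_n = 0.75 × 65 × 5.1953 = 253.3 kips.
Block shear: shear path 2×[2+2×2.875] = 2×7.75 in, A_gv = 9.6875, A_nv = 2×(7.75 − 2.5×1.1875)×0.625 = 5.9766 in²; tension across gage: (2.625 − 1×1.1875)×0.625 = 0.89844 in². R_n = min(0.6×65×5.9766, 0.6×50×9.6875) + 1.0×65×0.89844 = min(233.09, 290.63) + 58.399 = 291.49 kips. φR_n = 0.75 × 291.49 = 218.6 kips.
Governing: min(190.9, 361.1, 253.3, 218.6) = 190.9 kips → bolt shear.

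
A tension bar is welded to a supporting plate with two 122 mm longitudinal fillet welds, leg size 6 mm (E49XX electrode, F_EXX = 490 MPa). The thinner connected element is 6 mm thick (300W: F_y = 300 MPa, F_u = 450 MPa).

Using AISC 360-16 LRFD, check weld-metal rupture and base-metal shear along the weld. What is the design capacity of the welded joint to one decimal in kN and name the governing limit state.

Weld metal: throat = 0.707×6 = 4.242 mm, L = 2×122 = 244 mm. φR_n = 0.75 × 0.6 × 490 × 4.242 × 244 = 228.2 kN.
Base metal shear (6 mm plate): yield φR_n = 1.0×0.6×300×6×244 = 263.5 kN; rupture φR_n = 0.75×0.6×450×6×244 = 296.5 kN; take 263.5 kN (yield).
Governing: min(228.2, 263.5) = 228.2 kN → weld metal.

228.2 kN (weld metal governs)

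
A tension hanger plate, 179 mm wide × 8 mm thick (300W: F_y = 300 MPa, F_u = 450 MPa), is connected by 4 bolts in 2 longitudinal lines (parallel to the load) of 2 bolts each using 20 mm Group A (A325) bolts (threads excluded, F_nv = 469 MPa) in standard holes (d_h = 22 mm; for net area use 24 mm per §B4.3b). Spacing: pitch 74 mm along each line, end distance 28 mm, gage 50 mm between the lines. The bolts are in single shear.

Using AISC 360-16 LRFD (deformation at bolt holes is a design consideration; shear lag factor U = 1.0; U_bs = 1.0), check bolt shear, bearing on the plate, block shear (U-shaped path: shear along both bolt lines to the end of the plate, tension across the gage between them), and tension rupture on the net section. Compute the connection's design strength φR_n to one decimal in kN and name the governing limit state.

284.0 kN (block shear governs)

Bolt shear: A_b = π(20)²/4 = 314.16 mm². φR_n = 0.75 × 469 × 314.16 × 4 × 1 = 442.0 kN.
Bearing (8 mm plate, F_u = 450 MPa): end bolts L_c = 28 − 22/2 = 17, R_n = min(1.2×17×8×450, 2.4×20×8×450) = 73.44 kN/bolt; interior L_c = 74 − 22 = 52, R_n = 172.8 kN/bolt. φR_n = 0.75 × (2×73.44 + 2×172.8) = 369.4 kN.
Block shear: shear path 2×[28+1×74] = 2×102 mm, A_gv = 1632, A_nv = 2×(102 − 1.5×24)×8 = 1056 mm²; tension across gage: (50 − 1×24)×8 = 208 mm². R_n = min(0.6×450×1056, 0.6×300×1632) + 1.0×450×208 = min(285.12, 293.76) + 93.6 = 378.72 kN. φR_n = 0.75 × 378.72 = 284.0 kN.
Tension rupture (net): A_n = (179 − 2×24)×8 = 1048 mm² (U = 1.0, A_e = A_n). φR_n = 0.75 × 450 × 1048 = 353.7 kN.
Governing: min(442.0, 369.4, 284.0, 353.7) = 284.0 kN → block shear.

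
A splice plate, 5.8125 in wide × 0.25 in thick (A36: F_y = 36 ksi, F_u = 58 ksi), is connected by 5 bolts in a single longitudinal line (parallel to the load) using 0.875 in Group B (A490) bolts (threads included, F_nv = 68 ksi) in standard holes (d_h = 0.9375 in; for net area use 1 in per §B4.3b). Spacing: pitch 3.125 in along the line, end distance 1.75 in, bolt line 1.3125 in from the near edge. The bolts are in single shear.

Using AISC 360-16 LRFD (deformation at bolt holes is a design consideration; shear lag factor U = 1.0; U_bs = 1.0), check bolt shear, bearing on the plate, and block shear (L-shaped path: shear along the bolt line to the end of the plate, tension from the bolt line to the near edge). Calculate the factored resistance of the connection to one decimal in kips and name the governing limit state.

66.5 kips (block shear governs)

Bolt shear: A_b = π(0.875)²/4 = 0.60132 in². φR_n = 0.75 × 68 × 0.60132 × 5 × 1 = 153.3 kips.
Bearing (0.25 in plate, F_u = 58 ksi): end bolts L_c = 1.75 − 0.9375/2 = 1.28125, R_n = min(1.2×1.28125×0.25×58, 2.4×0.875×0.25×58) = 22.294 kips/bolt; interior L_c = 3.125 − 0.9375 = 2.1875, R_n = 30.45 kips/bolt. φR_n = 0.75 × (1×22.294 + 4×30.45) = 108.1 kips.
Block shear: shear path 1×[1.75+4×3.125] = 1×14.25 in, A_gv = 3.5625, A_nv = 1×(14.25 − 4.5×1)×0.25 = 2.4375 in²; tension to near edge: (1.3125 − 0.5×1)×0.25 = 0.20313 in². R_n = min(0.6×58×2.4375, 0.6×36×3.5625) + 1.0×58×0.20313 = min(84.825, 76.95) + 11.782 = 88.732 kips. φR_n = 0.75 × 88.732 = 66.5 kips.
Governing: min(153.3, 108.1, 66.5) = 66.5 kips → block shear.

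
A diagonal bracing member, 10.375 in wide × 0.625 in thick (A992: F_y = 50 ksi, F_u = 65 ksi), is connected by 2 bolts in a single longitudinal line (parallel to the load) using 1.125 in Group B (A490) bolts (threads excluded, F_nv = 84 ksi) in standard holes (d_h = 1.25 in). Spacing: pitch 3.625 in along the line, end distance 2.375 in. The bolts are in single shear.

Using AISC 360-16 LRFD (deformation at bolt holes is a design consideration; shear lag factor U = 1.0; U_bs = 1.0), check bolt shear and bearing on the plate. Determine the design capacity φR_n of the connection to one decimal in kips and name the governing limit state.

125.2 kips (bolt shear governs)

Bolt shear: A_b = π(1.125)²/4 = 0.99402 in². φR_n = 0.75 × 84 × 0.99402 × 2 × 1 = 125.2 kips.
Bearing (0.625 in plate, F_u = 65 ksi): end bolts L_c = 2.375 − 1.25/2 = 1.75, R_n = min(1.2×1.75×0.625×65, 2.4×1.125×0.625×65) = 85.313 kips/bolt; interior L_c = 3.625 − 1.25 = 2.375, R_n = 109.69 kips/bolt. φR_n = 0.75 × (1×85.313 + 1×109.69) = 146.3 kips.
Governing: min(125.2, 146.3) = 125.2 kips → bolt shear.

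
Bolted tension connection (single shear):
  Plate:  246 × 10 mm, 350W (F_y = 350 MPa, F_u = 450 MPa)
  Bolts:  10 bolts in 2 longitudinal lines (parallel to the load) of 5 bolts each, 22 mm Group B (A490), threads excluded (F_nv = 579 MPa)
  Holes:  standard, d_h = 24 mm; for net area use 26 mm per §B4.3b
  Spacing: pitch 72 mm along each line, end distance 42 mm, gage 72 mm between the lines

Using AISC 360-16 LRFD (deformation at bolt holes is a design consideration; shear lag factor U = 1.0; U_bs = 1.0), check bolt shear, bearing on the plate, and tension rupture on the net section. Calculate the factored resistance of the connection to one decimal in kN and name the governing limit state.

654.8 kN (net-section rupture governs)

Bolt shear: A_b = π(22)²/4 = 380.13 mm². φR_n = 0.75 × 579 × 380.13 × 10 × 1 = 1650.7 kN.
Bearing (10 mm plate, F_u = 450 MPa): end bolts L_c = 42 − 24/2 = 30, R_n = min(1.2×30×10×450, 2.4×22×10×450) = 162 kN/bolt; interior L_c = 72 − 24 = 48, R_n = 237.6 kN/bolt. φR_n = 0.75 × (2×162 + 8×237.6) = 1668.6 kN.
Tension rupture (net): A_n = (246 − 2×26)×10 = 1940 mm² (U = 1.0, A_e = A_n). φR_n = 0.75 × 450 × 1940 = 654.8 kN.
Governing: min(1650.7, 1668.6, 654.8) = 654.8 kN → net-section rupture.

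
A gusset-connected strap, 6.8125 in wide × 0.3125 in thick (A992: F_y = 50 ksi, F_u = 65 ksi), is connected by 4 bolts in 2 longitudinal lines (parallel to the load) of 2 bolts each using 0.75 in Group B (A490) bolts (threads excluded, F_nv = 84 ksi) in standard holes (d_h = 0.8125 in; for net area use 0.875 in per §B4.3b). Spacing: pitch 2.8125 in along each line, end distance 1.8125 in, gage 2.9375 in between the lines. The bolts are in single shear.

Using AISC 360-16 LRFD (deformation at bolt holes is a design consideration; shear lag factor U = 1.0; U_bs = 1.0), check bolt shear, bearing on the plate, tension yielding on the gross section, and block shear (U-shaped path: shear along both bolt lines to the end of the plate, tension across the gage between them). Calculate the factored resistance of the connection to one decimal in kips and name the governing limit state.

Bolt shear: A_b = π(0.75)²/4 = 0.44179 in². φR_n = 0.75 × 84 × 0.44179 × 4 × 1 = 111.3 kips.
Bearing (0.3125 in plate, F_u = 65 ksi): end bolts L_c = 1.8125 − 0.8125/2 = 1.40625, R_n = min(1.2×1.40625×0.3125×65, 2.4×0.75×0.3125×65) = 34.277 kips/bolt; interior L_c = 2.8125 − 0.8125 = 2, R_n = 36.563 kips/bolt. φR_n = 0.75 × (2×34.277 + 2×36.563) = 106.3 kips.
Tension yield (gross): A_g = 6.8125×0.3125 = 2.1289 in². φR_n = 0.90 × 50 × 2.1289 = 95.8 kips.
Block shear: shear path 2×[1.8125+1×2.8125] = 2×4.625 in, A_gv = 2.8906, A_nv = 2×(4.625 − 1.5×0.875)×0.3125 = 2.0703 in²; tension across gage: (2.9375 − 1×0.875)×0.3125 = 0.64453 in². R_n = min(0.6×65×2.0703, 0.6×50×2.8906) + 1.0×65×0.64453 = min(80.742, 86.718) + 41.894 = 122.64 kips. φR_n = 0.75 × 122.64 = 92.0 kips.
Governing: min(111.3, 106.3, 95.8, 92.0) = 92.0 kips → block shear.

92.0 kips (block shear governs)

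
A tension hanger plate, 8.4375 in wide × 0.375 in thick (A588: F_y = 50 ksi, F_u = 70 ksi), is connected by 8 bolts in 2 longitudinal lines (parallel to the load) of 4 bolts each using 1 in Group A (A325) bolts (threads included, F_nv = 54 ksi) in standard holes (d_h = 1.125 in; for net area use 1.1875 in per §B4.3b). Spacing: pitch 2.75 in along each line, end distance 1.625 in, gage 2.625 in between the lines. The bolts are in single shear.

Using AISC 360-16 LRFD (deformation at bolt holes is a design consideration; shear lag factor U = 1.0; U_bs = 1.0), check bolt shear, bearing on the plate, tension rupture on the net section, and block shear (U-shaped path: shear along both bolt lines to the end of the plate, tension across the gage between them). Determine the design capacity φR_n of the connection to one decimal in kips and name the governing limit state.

119.4 kips (net-section rupture governs)

Bolt shear: A_b = π(1)²/4 = 0.7854 in². φR_n = 0.75 × 54 × 0.7854 × 8 × 1 = 254.5 kips.
Bearing (0.375 in plate, F_u = 70 ksi): end bolts L_c = 1.625 − 1.125/2 = 1.0625, R_n = min(1.2×1.0625×0.375×70, 2.4×1×0.375×70) = 33.469 kips/bolt; interior L_c = 2.75 − 1.125 = 1.625, R_n = 51.188 kips/bolt. φR_n = 0.75 × (2×33.469 + 6×51.188) = 280.5 kips.
Tension rupture (net): A_n = (8.4375 − 2×1.1875)×0.375 = 2.2734 in² (U = 1.0, A_e = A_n). φR_n = 0.75 × 70 × 2.2734 = 119.4 kips.
Block shear: shear path 2×[1.625+3×2.75] = 2×9.875 in, A_gv = 7.4063, A_nv = 2×(9.875 − 3.5×1.1875)×0.375 = 4.2891 in²; tension across gage: (2.625 − 1×1.1875)×0.375 = 0.53906 in². R_n = min(0.6×70×4.2891, 0.6×50×7.4063) + 1.0×70×0.53906 = min(180.14, 222.19) + 37.734 = 217.87 kips. φR_n = 0.75 × 217.87 = 163.4 kips.
Governing: min(254.5, 280.5, 119.4, 163.4) = 119.4 kips → net-section rupture.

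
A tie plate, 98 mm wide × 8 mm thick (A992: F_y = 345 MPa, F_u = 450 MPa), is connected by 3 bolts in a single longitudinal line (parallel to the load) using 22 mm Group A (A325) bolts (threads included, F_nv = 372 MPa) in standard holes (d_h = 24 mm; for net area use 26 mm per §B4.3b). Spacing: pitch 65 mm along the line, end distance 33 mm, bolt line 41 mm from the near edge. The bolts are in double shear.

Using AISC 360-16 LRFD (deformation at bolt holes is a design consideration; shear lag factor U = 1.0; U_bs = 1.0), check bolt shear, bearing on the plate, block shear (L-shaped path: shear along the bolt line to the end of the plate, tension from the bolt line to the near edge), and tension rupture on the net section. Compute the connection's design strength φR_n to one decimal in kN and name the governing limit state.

Bolt shear: A_b = π(22)²/4 = 380.13 mm². φR_n = 0.75 × 372 × 380.13 × 3 × 2 = 636.3 kN.
Bearing (8 mm plate, F_u = 450 MPa): end bolts L_c = 33 − 24/2 = 21, R_n = min(1.2×21×8×450, 2.4×22×8×450) = 90.72 kN/bolt; interior L_c = 65 − 24 = 41, R_n = 177.12 kN/bolt. φR_n = 0.75 × (1×90.72 + 2×177.12) = 333.7 kN.
Block shear: shear path 1×[33+2×65] = 1×163 mm, A_gv = 1304, A_nv = 1×(163 − 2.5×26)×8 = 784 mm²; tension to near edge: (41 − 0.5×26)×8 = 224 mm². R_n = min(0.6×450×784, 0.6×345×1304) + 1.0×450×224 = min(211.68, 269.93) + 100.8 = 312.48 kN. φR_n = 0.75 × 312.48 = 234.4 kN.
Tension rupture (net): A_n = (98 − 1×26)×8 = 576 mm² (U = 1.0, A_e = A_n). φR_n = 0.75 × 450 × 576 = 194.4 kN.
Governing: min(636.3, 333.7, 234.4, 194.4) = 194.4 kN → net-section rupture.

194.4 kN (net-section rupture governs)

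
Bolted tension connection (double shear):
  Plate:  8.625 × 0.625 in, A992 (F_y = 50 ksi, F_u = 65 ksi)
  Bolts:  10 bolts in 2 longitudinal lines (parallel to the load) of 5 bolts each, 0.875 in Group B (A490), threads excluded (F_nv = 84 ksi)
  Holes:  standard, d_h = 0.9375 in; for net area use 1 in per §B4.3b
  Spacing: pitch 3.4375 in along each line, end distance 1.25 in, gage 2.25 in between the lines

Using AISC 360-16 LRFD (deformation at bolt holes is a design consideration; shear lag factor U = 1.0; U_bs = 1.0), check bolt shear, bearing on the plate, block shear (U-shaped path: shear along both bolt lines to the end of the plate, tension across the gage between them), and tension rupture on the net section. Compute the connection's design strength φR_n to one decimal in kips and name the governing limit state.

Bolt shear: A_b = π(0.875)²/4 = 0.60132 in². φR_n = 0.75 × 84 × 0.60132 × 10 × 2 = 757.7 kips.
Bearing (0.625 in plate, F_u = 65 ksi): end bolts L_c = 1.25 − 0.9375/2 = 0.78125, R_n = min(1.2×0.78125×0.625×65, 2.4×0.875×0.625×65) = 38.086 kips/bolt; interior L_c = 3.4375 − 0.9375 = 2.5, R_n = 85.313 kips/bolt. φR_n = 0.75 × (2×38.086 + 8×85.313) = 569.0 kips.
Block shear: shear path 2×[1.25+4×3.4375] = 2×15 in, A_gv = 18.75, A_nv = 2×(15 − 4.5×1)×0.625 = 13.125 in²; tension across gage: (2.25 − 1×1)×0.625 = 0.78125 in². R_n = min(0.6×65×13.125, 0.6×50×18.75) + 1.0×65×0.78125 = min(511.88, 562.5) + 50.781 = 562.66 kips. φR_n = 0.75 × 562.66 = 422.0 kips.
Tension rupture (net): A_n = (8.625 − 2×1)×0.625 = 4.1406 in² (U = 1.0, A_e = A_n). φR_n = 0.75 × 65 × 4.1406 = 201.9 kips.
Governing: min(757.7, 569.0, 422.0, 201.9) = 201.9 kips → net-section rupture.

201.9 kips (net-section rupture governs)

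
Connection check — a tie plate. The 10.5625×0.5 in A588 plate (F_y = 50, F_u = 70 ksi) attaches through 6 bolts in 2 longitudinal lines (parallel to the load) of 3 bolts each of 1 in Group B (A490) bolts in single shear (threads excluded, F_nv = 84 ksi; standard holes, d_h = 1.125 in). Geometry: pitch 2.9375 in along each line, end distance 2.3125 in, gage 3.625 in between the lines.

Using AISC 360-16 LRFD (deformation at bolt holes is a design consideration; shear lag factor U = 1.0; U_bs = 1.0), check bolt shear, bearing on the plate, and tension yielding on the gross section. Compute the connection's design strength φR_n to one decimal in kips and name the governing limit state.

Bolt shear: A_b = π(1)²/4 = 0.7854 in². φR_n = 0.75 × 84 × 0.7854 × 6 × 1 = 296.9 kips.
Bearing (0.5 in plate, F_u = 70 ksi): end bolts L_c = 2.3125 − 1.125/2 = 1.75, R_n = min(1.2×1.75×0.5×70, 2.4×1×0.5×70) = 73.5 kips/bolt; interior L_c = 2.9375 − 1.125 = 1.8125, R_n = 76.125 kips/bolt. φR_n = 0.75 × (2×73.5 + 4×76.125) = 338.6 kips.
Tension yield (gross): A_g = 10.5625×0.5 = 5.2813 in². φR_n = 0.90 × 50 × 5.2813 = 237.7 kips.
Governing: min(296.9, 338.6, 237.7) = 237.7 kips → gross-section yield.

237.7 kips (gross-section yield governs)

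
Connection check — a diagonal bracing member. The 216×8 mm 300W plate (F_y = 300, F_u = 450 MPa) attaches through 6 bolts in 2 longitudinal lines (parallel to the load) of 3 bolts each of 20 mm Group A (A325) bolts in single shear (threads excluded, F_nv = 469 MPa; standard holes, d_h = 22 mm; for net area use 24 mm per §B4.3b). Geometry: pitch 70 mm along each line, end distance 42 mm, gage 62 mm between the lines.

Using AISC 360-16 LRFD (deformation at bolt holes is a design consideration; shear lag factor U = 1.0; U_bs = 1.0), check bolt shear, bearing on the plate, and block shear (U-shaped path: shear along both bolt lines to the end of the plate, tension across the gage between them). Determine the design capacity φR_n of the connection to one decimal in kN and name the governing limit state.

Bolt shear: A_b = π(20)²/4 = 314.16 mm². φR_n = 0.75 × 469 × 314.16 × 6 × 1 = 663.0 kN.
Bearing (8 mm plate, F_u = 450 MPa): end bolts L_c = 42 − 22/2 = 31, R_n = min(1.2×31×8×450, 2.4×20×8×450) = 133.92 kN/bolt; interior L_c = 70 − 22 = 48, R_n = 172.8 kN/bolt. φR_n = 0.75 × (2×133.92 + 4×172.8) = 719.3 kN.
Block shear: shear path 2×[42+2×70] = 2×182 mm, A_gv = 2912, A_nv = 2×(182 − 2.5×24)×8 = 1952 mm²; tension across gage: (62 − 1×24)×8 = 304 mm². R_n = min(0.6×450×1952, 0.6×300×2912) + 1.0×450×304 = min(527.04, 524.16) + 136.8 = 660.96 kN. φR_n = 0.75 × 660.96 = 495.7 kN.
Governing: min(663.0, 719.3, 495.7) = 495.7 kN → block shear.

495.7 kN (block shear governs)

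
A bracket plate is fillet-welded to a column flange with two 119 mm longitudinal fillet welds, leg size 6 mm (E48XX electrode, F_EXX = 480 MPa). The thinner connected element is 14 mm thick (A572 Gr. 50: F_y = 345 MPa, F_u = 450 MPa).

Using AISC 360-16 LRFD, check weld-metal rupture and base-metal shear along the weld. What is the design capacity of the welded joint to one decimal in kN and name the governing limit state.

218.1 kN (weld metal governs)

Weld metal: throat = 0.707×6 = 4.242 mm, L = 2×119 = 238 mm. φR_n = 0.75 × 0.6 × 480 × 4.242 × 238 = 218.1 kN.
Base metal shear (14 mm plate): yield φR_n = 1.0×0.6×345×14×238 = 689.7 kN; rupture φR_n = 0.75×0.6×450×14×238 = 674.7 kN; take 674.7 kN (rupture).
Governing: min(218.1, 674.7) = 218.1 kN → weld metal.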